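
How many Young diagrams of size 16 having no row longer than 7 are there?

Enumerating by decreasing first part gives 164 partitions in all.

164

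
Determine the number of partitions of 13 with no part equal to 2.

45

A partial list (first 12 by largest part):
13
12, 1
11, 1, 1
10, 3
10, 1, 1, 1
9, 4
9, 3, 1
9, 1, 1, 1, 1
8, 5
8, 4, 1
8, 3, 1, 1
8, 1, 1, 1, 1, 1
…and 33 more, for 45 total.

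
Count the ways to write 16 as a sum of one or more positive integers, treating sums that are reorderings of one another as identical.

231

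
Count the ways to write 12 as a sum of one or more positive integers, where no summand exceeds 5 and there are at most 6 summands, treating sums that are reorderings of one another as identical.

A partial list (first 12 by largest part):
5, 5, 2
5, 5, 1, 1
5, 4, 3
5, 4, 2, 1
5, 4, 1, 1, 1
5, 3, 3, 1
5, 3, 2, 2
5, 3, 2, 1, 1
5, 3, 1, 1, 1, 1
5, 2, 2, 2, 1
5, 2, 2, 1, 1, 1
4, 4, 4
…and 17 more, for 29 total.

29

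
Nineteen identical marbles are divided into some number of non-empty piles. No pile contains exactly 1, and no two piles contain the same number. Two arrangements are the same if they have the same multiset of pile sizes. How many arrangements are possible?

There are too many to list fully; the first 12 (by largest part) are:
19
2,17
3,16
4,15
5,14
2,3,14
6,13
2,4,13
7,12
2,5,12
3,4,12
8,11
…and 17 more, for 29 total.

29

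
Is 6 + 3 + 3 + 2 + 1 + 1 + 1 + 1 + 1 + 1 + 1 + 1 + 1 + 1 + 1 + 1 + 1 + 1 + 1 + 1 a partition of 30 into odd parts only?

No

The parts sum to 30, and the condition 'every summand is odd' is violated.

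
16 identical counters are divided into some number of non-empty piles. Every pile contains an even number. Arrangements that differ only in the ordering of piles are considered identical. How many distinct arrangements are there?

Listing the qualifying partitions of 16:
16
14, 2
12, 4
12, 2, 2
10, 6
10, 4, 2
10, 2, 2, 2
8, 8
8, 6, 2
8, 4, 4
8, 4, 2, 2
8, 2, 2, 2, 2
6, 6, 4
6, 6, 2, 2
6, 4, 4, 2
6, 4, 2, 2, 2
6, 2, 2, 2, 2, 2
4, 4, 4, 4
4, 4, 4, 2, 2
4, 4, 2, 2, 2, 2
4, 2, 2, 2, 2, 2, 2
2, 2, 2, 2, 2, 2, 2, 2

22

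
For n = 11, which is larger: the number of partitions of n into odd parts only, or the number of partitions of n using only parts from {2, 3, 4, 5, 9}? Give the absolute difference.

Partitions of 11 into odd parts only: 12.
Partitions of 11 using only parts from {2, 3, 4, 5, 9}: 8.
|12 − 8| = 4.

4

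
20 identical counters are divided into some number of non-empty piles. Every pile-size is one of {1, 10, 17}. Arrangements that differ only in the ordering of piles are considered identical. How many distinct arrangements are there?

Enumerating:
17 + 1 + 1 + 1
10 + 10
10 + 1 + 1 + 1 + 1 + 1 + 1 + 1 + 1 + 1 + 1
1 + 1 + 1 + 1 + 1 + 1 + 1 + 1 + 1 + 1 + 1 + 1 + 1 + 1 + 1 + 1 + 1 + 1 + 1 + 1

4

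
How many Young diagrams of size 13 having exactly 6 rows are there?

14

They are:
8, 1, 1, 1, 1, 1
7, 2, 1, 1, 1, 1
6, 3, 1, 1, 1, 1
6, 2, 2, 1, 1, 1
5, 4, 1, 1, 1, 1
5, 3, 2, 1, 1, 1
5, 2, 2, 2, 1, 1
4, 4, 2, 1, 1, 1
4, 3, 3, 1, 1, 1
4, 3, 2, 2, 1, 1
4, 2, 2, 2, 2, 1
3, 3, 3, 2, 1, 1
3, 3, 2, 2, 2, 1
3, 2, 2, 2, 2, 2
Counting gives 14.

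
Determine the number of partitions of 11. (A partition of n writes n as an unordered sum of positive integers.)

56

There are too many to list fully; the first 12 (by largest part) are:
11
10+1
9+2
9+1+1
8+3
8+2+1
8+1+1+1
7+4
7+3+1
7+2+2
7+2+1+1
7+1+1+1+1
…and 44 more, for 56 total.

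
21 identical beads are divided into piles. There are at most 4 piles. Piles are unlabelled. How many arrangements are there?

120

A full systematic count gives 120.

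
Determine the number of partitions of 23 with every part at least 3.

88

Direct enumeration gives 88 partitions.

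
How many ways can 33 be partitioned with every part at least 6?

60

There are too many to list fully; the first 12 (by largest part) are:
33
6 + 27
7 + 26
8 + 25
9 + 24
10 + 23
11 + 22
12 + 21
6 + 6 + 21
13 + 20
6 + 7 + 20
14 + 19
…and 48 more, for 60 total.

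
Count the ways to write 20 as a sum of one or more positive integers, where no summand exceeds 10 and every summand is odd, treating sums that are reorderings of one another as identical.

A partial list (first 12 by largest part):
9 + 9 + 1 + 1
9 + 7 + 3 + 1
9 + 7 + 1 + 1 + 1 + 1
9 + 5 + 5 + 1
9 + 5 + 3 + 3
9 + 5 + 3 + 1 + 1 + 1
9 + 5 + 1 + 1 + 1 + 1 + 1 + 1
9 + 3 + 3 + 3 + 1 + 1
9 + 3 + 3 + 1 + 1 + 1 + 1 + 1
9 + 3 + 1 + 1 + 1 + 1 + 1 + 1 + 1 + 1
9 + 1 + 1 + 1 + 1 + 1 + 1 + 1 + 1 + 1 + 1 + 1
7 + 7 + 5 + 1
…and 33 more, for 45 total.

45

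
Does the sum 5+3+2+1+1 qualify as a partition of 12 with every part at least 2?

The parts sum to 12, and the condition 'every summand is at least 2' is violated.

No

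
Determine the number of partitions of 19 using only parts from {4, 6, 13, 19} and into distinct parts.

They are:
19
13,6
Counting gives 2.

2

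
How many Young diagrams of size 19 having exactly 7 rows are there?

A partial list (first 12 by largest part):
1+1+1+1+1+1+13
1+1+1+1+1+2+12
1+1+1+1+1+3+11
1+1+1+1+2+2+11
1+1+1+1+1+4+10
1+1+1+1+2+3+10
1+1+1+2+2+2+10
1+1+1+1+1+5+9
1+1+1+1+2+4+9
1+1+1+1+3+3+9
1+1+1+2+2+3+9
1+1+2+2+2+2+9
…and 53 more, for 65 total.

65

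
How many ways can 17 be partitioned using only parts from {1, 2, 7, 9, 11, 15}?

A partial list (first 12 by largest part):
15 + 2
15 + 1 + 1
11 + 2 + 2 + 2
11 + 2 + 2 + 1 + 1
11 + 2 + 1 + 1 + 1 + 1
11 + 1 + 1 + 1 + 1 + 1 + 1
9 + 7 + 1
9 + 2 + 2 + 2 + 2
9 + 2 + 2 + 2 + 1 + 1
9 + 2 + 2 + 1 + 1 + 1 + 1
9 + 2 + 1 + 1 + 1 + 1 + 1 + 1
9 + 1 + 1 + 1 + 1 + 1 + 1 + 1 + 1
…and 17 more, for 29 total.

29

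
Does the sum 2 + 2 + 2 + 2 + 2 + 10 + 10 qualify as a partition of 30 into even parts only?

Yes

The parts sum to 30, and the condition 'every summand is even' holds.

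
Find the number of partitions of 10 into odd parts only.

10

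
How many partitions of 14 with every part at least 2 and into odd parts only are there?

4

Enumerating:
11,3
9,5
7,7
5,3,3,3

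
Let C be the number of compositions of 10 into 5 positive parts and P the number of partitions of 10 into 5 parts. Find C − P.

119

Compositions: C(9,4) = 126.
Unordered (partitions into 5 parts): 7.
Difference: 126 − 7 = 119.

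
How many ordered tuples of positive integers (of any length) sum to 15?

16384

The number of compositions of n is 2^(n−1); here 2^14 = 16384.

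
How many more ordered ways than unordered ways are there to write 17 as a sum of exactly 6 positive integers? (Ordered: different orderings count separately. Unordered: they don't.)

4324

Ordered (compositions into 6 parts): C(16,5) = 4368.
Partitions of 17 into exactly 6 parts: 44.
Difference: 4368 − 44 = 4324.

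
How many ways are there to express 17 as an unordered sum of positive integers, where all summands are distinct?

There are too many to list fully; the first 12 (by largest part) are:
17
16,1
15,2
14,3
14,2,1
13,4
13,3,1
12,5
12,4,1
12,3,2
11,6
11,5,1
…and 26 more, for 38 total.

38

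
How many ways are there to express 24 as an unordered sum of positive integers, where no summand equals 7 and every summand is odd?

There are 84 such partitions.

84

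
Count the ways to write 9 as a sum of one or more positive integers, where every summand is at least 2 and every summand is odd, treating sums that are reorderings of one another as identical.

2

They are:
9
3, 3, 3
Counting gives 2.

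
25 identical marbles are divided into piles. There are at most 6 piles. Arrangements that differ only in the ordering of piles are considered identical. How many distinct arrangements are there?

612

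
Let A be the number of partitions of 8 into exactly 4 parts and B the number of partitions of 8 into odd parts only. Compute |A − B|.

1

Partitions of 8 into exactly 4 parts: 5.
Partitions of 8 into odd parts only: 6.
|5 − 6| = 1.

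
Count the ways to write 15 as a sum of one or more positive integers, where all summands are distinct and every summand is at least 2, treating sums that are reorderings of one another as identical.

15

Enumerating:
15
13, 2
12, 3
11, 4
10, 5
10, 3, 2
9, 6
9, 4, 2
8, 7
8, 5, 2
8, 4, 3
7, 6, 2
7, 5, 3
6, 5, 4
6, 4, 3, 2
That's 15 in total.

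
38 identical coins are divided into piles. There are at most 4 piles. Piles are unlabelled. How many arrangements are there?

551

Enumerating by decreasing first part gives 551 partitions in all.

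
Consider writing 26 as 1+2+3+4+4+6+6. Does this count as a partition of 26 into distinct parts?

The parts sum to 26, and the condition 'all summands are distinct' is violated.

No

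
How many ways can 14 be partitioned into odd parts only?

22

Listing the qualifying partitions of 14:
13 + 1
11 + 3
11 + 1 + 1 + 1
9 + 5
9 + 3 + 1 + 1
9 + 1 + 1 + 1 + 1 + 1
7 + 7
7 + 5 + 1 + 1
7 + 3 + 3 + 1
7 + 3 + 1 + 1 + 1 + 1
7 + 1 + 1 + 1 + 1 + 1 + 1 + 1
5 + 5 + 3 + 1
5 + 5 + 1 + 1 + 1 + 1
5 + 3 + 3 + 3
5 + 3 + 3 + 1 + 1 + 1
5 + 3 + 1 + 1 + 1 + 1 + 1 + 1
5 + 1 + 1 + 1 + 1 + 1 + 1 + 1 + 1 + 1
3 + 3 + 3 + 3 + 1 + 1
3 + 3 + 3 + 1 + 1 + 1 + 1 + 1
3 + 3 + 1 + 1 + 1 + 1 + 1 + 1 + 1 + 1
3 + 1 + 1 + 1 + 1 + 1 + 1 + 1 + 1 + 1 + 1 + 1
1 + 1 + 1 + 1 + 1 + 1 + 1 + 1 + 1 + 1 + 1 + 1 + 1 + 1
That's 22 in total.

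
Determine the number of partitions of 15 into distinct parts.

There are too many to list fully; the first 12 (by largest part) are:
15
14,1
13,2
12,3
12,2,1
11,4
11,3,1
10,5
10,4,1
10,3,2
9,6
9,5,1
…and 15 more, for 27 total.

27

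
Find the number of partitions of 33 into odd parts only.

448

Systematic enumeration (by largest part, then next-largest, …) yields 448.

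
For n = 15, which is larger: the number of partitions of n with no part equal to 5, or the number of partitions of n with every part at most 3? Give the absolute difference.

Partitions of 15 with no part equal to 5: 134.
Partitions of 15 with every part at most 3: 27.
|134 − 27| = 107.

107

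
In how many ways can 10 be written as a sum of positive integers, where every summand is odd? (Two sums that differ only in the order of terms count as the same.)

10

The partitions of 10 that satisfy the conditions:
9, 1
7, 3
7, 1, 1, 1
5, 5
5, 3, 1, 1
5, 1, 1, 1, 1, 1
3, 3, 3, 1
3, 3, 1, 1, 1, 1
3, 1, 1, 1, 1, 1, 1, 1
1, 1, 1, 1, 1, 1, 1, 1, 1, 1
That's 10 in total.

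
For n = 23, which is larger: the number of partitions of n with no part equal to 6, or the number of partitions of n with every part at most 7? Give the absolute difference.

Partitions of 23 with no part equal to 6: 958.
Partitions of 23 with every part at most 7: 618.
|958 − 618| = 340.

340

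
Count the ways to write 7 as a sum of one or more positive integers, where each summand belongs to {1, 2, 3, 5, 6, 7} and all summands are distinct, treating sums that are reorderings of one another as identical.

3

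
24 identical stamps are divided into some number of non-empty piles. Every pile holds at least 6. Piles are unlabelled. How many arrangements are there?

16

Enumerating:
24
18 + 6
17 + 7
16 + 8
15 + 9
14 + 10
13 + 11
12 + 12
12 + 6 + 6
11 + 7 + 6
10 + 8 + 6
10 + 7 + 7
9 + 9 + 6
9 + 8 + 7
8 + 8 + 8
6 + 6 + 6 + 6
Counting gives 16.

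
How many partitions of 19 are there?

Enumerating by decreasing first part gives 490 partitions in all.

490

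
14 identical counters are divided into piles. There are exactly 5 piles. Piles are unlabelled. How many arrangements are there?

23

Enumerating:
10 + 1 + 1 + 1 + 1
9 + 2 + 1 + 1 + 1
8 + 3 + 1 + 1 + 1
8 + 2 + 2 + 1 + 1
7 + 4 + 1 + 1 + 1
7 + 3 + 2 + 1 + 1
7 + 2 + 2 + 2 + 1
6 + 5 + 1 + 1 + 1
6 + 4 + 2 + 1 + 1
6 + 3 + 3 + 1 + 1
6 + 3 + 2 + 2 + 1
6 + 2 + 2 + 2 + 2
5 + 5 + 2 + 1 + 1
5 + 4 + 3 + 1 + 1
5 + 4 + 2 + 2 + 1
5 + 3 + 3 + 2 + 1
5 + 3 + 2 + 2 + 2
4 + 4 + 4 + 1 + 1
4 + 4 + 3 + 2 + 1
4 + 4 + 2 + 2 + 2
4 + 3 + 3 + 3 + 1
4 + 3 + 3 + 2 + 2
3 + 3 + 3 + 3 + 2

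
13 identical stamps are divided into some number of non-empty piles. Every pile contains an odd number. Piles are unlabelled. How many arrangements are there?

18

They are:
13
11 + 1 + 1
9 + 3 + 1
9 + 1 + 1 + 1 + 1
7 + 5 + 1
7 + 3 + 3
7 + 3 + 1 + 1 + 1
7 + 1 + 1 + 1 + 1 + 1 + 1
5 + 5 + 3
5 + 5 + 1 + 1 + 1
5 + 3 + 3 + 1 + 1
5 + 3 + 1 + 1 + 1 + 1 + 1
5 + 1 + 1 + 1 + 1 + 1 + 1 + 1 + 1
3 + 3 + 3 + 3 + 1
3 + 3 + 3 + 1 + 1 + 1 + 1
3 + 3 + 1 + 1 + 1 + 1 + 1 + 1 + 1
3 + 1 + 1 + 1 + 1 + 1 + 1 + 1 + 1 + 1 + 1
1 + 1 + 1 + 1 + 1 + 1 + 1 + 1 + 1 + 1 + 1 + 1 + 1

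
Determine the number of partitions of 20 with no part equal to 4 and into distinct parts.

42

A partial list (first 12 by largest part):
20
19,1
18,2
17,3
17,2,1
16,3,1
15,5
15,3,2
14,6
14,5,1
14,3,2,1
13,7
…and 30 more, for 42 total.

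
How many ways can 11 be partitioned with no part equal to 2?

There are too many to list fully; the first 12 (by largest part) are:
11
10,1
9,1,1
8,3
8,1,1,1
7,4
7,3,1
7,1,1,1,1
6,5
6,4,1
6,3,1,1
6,1,1,1,1,1
…and 14 more, for 26 total.

26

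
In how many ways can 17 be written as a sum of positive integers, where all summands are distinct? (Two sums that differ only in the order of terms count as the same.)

There are too many to list fully; the first 12 (by largest part) are:
17
1,16
2,15
3,14
1,2,14
4,13
1,3,13
5,12
1,4,12
2,3,12
6,11
1,5,11
…and 26 more, for 38 total.

38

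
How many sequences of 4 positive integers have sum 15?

364

Place 3 bars in the 14 internal gaps of a row of 15 dots: C(14,3) = 364.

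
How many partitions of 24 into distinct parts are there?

122

Direct enumeration gives 122 partitions.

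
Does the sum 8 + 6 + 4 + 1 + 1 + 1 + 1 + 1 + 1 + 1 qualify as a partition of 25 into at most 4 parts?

No

The parts sum to 25, and the condition 'there are at most 4 summands' is violated.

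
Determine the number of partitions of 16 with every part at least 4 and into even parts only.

7

Listing the qualifying partitions of 16:
16
12 + 4
10 + 6
8 + 8
8 + 4 + 4
6 + 6 + 4
4 + 4 + 4 + 4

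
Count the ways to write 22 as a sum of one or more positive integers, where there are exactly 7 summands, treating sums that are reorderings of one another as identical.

Enumerating by decreasing first part gives 131 partitions in all.

131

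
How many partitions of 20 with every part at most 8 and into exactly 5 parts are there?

46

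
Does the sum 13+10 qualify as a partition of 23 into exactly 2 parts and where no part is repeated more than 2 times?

The parts sum to 23, and the condition 'there are exactly 2 summands' holds; the condition 'no summand is used more than 2 times' holds.

Yes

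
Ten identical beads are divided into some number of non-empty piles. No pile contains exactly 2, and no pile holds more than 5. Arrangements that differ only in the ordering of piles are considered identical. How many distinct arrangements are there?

12

The partitions of 10 that satisfy the conditions:
5 + 5
5 + 4 + 1
5 + 3 + 1 + 1
5 + 1 + 1 + 1 + 1 + 1
4 + 4 + 1 + 1
4 + 3 + 3
4 + 3 + 1 + 1 + 1
4 + 1 + 1 + 1 + 1 + 1 + 1
3 + 3 + 3 + 1
3 + 3 + 1 + 1 + 1 + 1
3 + 1 + 1 + 1 + 1 + 1 + 1 + 1
1 + 1 + 1 + 1 + 1 + 1 + 1 + 1 + 1 + 1
That's 12 in total.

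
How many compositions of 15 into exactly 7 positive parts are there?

3003

By stars and bars with positive parts, the count is C(14,6) = 3003.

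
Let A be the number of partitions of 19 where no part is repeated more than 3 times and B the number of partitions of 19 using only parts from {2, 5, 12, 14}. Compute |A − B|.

254

Partitions of 19 where no part is repeated more than 3 times: 258.
Partitions of 19 using only parts from {2, 5, 12, 14}: 4.
|258 − 4| = 254.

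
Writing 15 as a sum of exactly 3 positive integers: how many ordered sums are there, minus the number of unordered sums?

Ordered (compositions into 3 parts): C(14,2) = 91.
Unordered (partitions into 3 parts): 19.
Difference: 91 − 19 = 72.

72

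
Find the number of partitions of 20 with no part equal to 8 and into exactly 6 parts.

77

A full systematic count gives 77.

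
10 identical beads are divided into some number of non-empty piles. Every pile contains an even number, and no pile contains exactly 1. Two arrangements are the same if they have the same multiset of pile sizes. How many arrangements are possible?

Listing the qualifying partitions of 10:
10
8,2
6,4
6,2,2
4,4,2
4,2,2,2
2,2,2,2,2
Counting gives 7.

7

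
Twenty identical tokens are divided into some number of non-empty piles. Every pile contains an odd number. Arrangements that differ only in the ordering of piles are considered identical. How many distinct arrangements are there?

64

A partial list (first 12 by largest part):
1 + 19
3 + 17
1 + 1 + 1 + 17
5 + 15
1 + 1 + 3 + 15
1 + 1 + 1 + 1 + 1 + 15
7 + 13
1 + 1 + 5 + 13
1 + 3 + 3 + 13
1 + 1 + 1 + 1 + 3 + 13
1 + 1 + 1 + 1 + 1 + 1 + 1 + 13
9 + 11
…and 52 more, for 64 total.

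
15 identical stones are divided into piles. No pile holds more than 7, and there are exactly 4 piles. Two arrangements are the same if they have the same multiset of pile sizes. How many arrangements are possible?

16

They are:
7+6+1+1
7+5+2+1
7+4+3+1
7+4+2+2
7+3+3+2
6+6+2+1
6+5+3+1
6+5+2+2
6+4+4+1
6+4+3+2
6+3+3+3
5+5+4+1
5+5+3+2
5+4+4+2
5+4+3+3
4+4+4+3
Counting gives 16.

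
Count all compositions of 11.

1024

The number of compositions of n is 2^(n−1); here 2^10 = 1024.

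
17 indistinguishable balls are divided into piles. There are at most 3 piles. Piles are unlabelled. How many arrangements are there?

33

There are too many to list fully; the first 12 (by largest part) are:
17
1 + 16
2 + 15
1 + 1 + 15
3 + 14
1 + 2 + 14
4 + 13
1 + 3 + 13
2 + 2 + 13
5 + 12
1 + 4 + 12
2 + 3 + 12
…and 21 more, for 33 total.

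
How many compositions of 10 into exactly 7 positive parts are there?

A composition of 10 into 7 positive parts is chosen by placing 6 dividers among the 9 gaps between 10 units: C(9,6) = 84.

84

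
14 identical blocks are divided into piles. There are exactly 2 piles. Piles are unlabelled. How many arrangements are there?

The partitions of 14 that satisfy the conditions:
13 + 1
12 + 2
11 + 3
10 + 4
9 + 5
8 + 6
7 + 7

7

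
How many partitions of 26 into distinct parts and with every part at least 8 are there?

Enumerating:
26
18 + 8
17 + 9
16 + 10
15 + 11
14 + 12

6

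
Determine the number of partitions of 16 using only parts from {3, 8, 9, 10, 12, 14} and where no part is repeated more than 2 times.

2

The partitions of 16 that satisfy the conditions:
10,3,3
8,8
Counting gives 2.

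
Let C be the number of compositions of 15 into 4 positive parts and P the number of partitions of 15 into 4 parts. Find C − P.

Ordered (compositions into 4 parts): C(14,3) = 364.
Unordered (partitions into 4 parts): 27.
Difference: 364 − 27 = 337.

337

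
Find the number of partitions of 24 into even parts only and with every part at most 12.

There are too many to list fully; the first 12 (by largest part) are:
12,12
12,10,2
12,8,4
12,8,2,2
12,6,6
12,6,4,2
12,6,2,2,2
12,4,4,4
12,4,4,2,2
12,4,2,2,2,2
12,2,2,2,2,2,2
10,10,4
…and 46 more, for 58 total.

58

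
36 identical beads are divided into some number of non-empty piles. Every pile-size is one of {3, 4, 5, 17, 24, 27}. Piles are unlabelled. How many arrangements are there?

25

The partitions of 36 that satisfy the conditions:
27,5,4
27,3,3,3
24,5,4,3
24,4,4,4
24,3,3,3,3
17,5,5,5,4
17,5,5,3,3,3
17,5,4,4,3,3
17,4,4,4,4,3
17,4,3,3,3,3,3
5,5,5,5,5,5,3,3
5,5,5,5,5,4,4,3
5,5,5,5,4,4,4,4
5,5,5,5,4,3,3,3,3
5,5,5,4,4,4,3,3,3
5,5,5,3,3,3,3,3,3,3
5,5,4,4,4,4,4,3,3
5,5,4,4,3,3,3,3,3,3
5,4,4,4,4,4,4,4,3
5,4,4,4,4,3,3,3,3,3
5,4,3,3,3,3,3,3,3,3,3
4,4,4,4,4,4,4,4,4
4,4,4,4,4,4,3,3,3,3
4,4,4,3,3,3,3,3,3,3,3
3,3,3,3,3,3,3,3,3,3,3,3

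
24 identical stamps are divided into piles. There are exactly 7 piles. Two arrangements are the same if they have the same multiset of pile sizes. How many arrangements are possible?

Counting exhaustively, 201 partitions satisfy the conditions.

201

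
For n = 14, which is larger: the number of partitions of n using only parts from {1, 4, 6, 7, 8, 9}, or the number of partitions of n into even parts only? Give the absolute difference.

Partitions of 14 using only parts from {1, 4, 6, 7, 8, 9}: 17.
Partitions of 14 into even parts only: 15.
|17 − 15| = 2.

2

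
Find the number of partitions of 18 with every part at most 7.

There are 248 such partitions.

248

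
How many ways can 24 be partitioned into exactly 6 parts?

199

Enumerating by decreasing first part gives 199 partitions in all.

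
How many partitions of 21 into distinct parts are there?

76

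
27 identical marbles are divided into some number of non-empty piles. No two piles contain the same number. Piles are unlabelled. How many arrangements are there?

Direct enumeration gives 192 partitions.

192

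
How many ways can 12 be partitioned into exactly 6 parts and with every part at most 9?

11

Enumerating:
7, 1, 1, 1, 1, 1
6, 2, 1, 1, 1, 1
5, 3, 1, 1, 1, 1
5, 2, 2, 1, 1, 1
4, 4, 1, 1, 1, 1
4, 3, 2, 1, 1, 1
4, 2, 2, 2, 1, 1
3, 3, 3, 1, 1, 1
3, 3, 2, 2, 1, 1
3, 2, 2, 2, 2, 1
2, 2, 2, 2, 2, 2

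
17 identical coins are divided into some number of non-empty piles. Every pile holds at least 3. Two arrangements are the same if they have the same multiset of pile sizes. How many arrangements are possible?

25

They are:
17
14, 3
13, 4
12, 5
11, 6
11, 3, 3
10, 7
10, 4, 3
9, 8
9, 5, 3
9, 4, 4
8, 6, 3
8, 5, 4
8, 3, 3, 3
7, 7, 3
7, 6, 4
7, 5, 5
7, 4, 3, 3
6, 6, 5
6, 5, 3, 3
6, 4, 4, 3
5, 5, 4, 3
5, 4, 4, 4
5, 3, 3, 3, 3
4, 4, 3, 3, 3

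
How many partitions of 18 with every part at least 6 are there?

Listing the qualifying partitions of 18:
18
6,12
7,11
8,10
9,9
6,6,6

6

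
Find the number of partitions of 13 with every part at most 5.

57

There are too many to list fully; the first 12 (by largest part) are:
5, 5, 3
5, 5, 2, 1
5, 5, 1, 1, 1
5, 4, 4
5, 4, 3, 1
5, 4, 2, 2
5, 4, 2, 1, 1
5, 4, 1, 1, 1, 1
5, 3, 3, 2
5, 3, 3, 1, 1
5, 3, 2, 2, 1
5, 3, 2, 1, 1, 1
…and 45 more, for 57 total.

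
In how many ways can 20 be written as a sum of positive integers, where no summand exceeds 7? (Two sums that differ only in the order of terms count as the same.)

364

Systematic enumeration (by largest part, then next-largest, …) yields 364.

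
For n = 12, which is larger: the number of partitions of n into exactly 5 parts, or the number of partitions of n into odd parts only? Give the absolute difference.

2

Partitions of 12 into exactly 5 parts: 13.
Partitions of 12 into odd parts only: 15.
|13 − 15| = 2.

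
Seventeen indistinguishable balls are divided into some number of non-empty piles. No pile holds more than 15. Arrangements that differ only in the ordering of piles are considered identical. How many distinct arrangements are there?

Enumerating by decreasing first part gives 295 partitions in all.

295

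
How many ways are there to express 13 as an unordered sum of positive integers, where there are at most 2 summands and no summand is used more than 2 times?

Enumerating:
13
1,12
2,11
3,10
4,9
5,8
6,7
Counting gives 7.

7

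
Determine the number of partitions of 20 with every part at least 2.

Direct enumeration gives 137 partitions.

137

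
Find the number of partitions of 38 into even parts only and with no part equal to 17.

490

Enumerating by decreasing first part gives 490 partitions in all.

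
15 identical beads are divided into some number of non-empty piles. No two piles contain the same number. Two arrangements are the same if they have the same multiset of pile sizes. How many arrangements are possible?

27

A partial list (first 12 by largest part):
15
14,1
13,2
12,3
12,2,1
11,4
11,3,1
10,5
10,4,1
10,3,2
9,6
9,5,1
…and 15 more, for 27 total.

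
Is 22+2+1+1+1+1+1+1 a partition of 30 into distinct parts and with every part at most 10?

No

The parts sum to 30, and the condition 'all summands are distinct' is violated.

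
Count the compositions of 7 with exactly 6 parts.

6

Equivalently, choose which 5 of the 6 gaps become plus signs: C(6,5) = 6.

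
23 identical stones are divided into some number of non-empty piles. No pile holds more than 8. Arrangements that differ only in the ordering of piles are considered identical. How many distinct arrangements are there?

There are 764 such partitions.

764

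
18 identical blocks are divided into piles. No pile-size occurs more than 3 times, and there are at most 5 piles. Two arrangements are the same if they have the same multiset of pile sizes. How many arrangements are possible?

Systematic enumeration (by largest part, then next-largest, …) yields 137.

137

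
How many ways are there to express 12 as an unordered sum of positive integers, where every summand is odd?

15

The partitions of 12 that satisfy the conditions:
11,1
9,3
9,1,1,1
7,5
7,3,1,1
7,1,1,1,1,1
5,5,1,1
5,3,3,1
5,3,1,1,1,1
5,1,1,1,1,1,1,1
3,3,3,3
3,3,3,1,1,1
3,3,1,1,1,1,1,1
3,1,1,1,1,1,1,1,1,1
1,1,1,1,1,1,1,1,1,1,1,1
Counting gives 15.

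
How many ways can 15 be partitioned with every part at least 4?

8

They are:
15
11,4
10,5
9,6
8,7
7,4,4
6,5,4
5,5,5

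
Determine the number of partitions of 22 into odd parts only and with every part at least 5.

5

Enumerating:
17, 5
15, 7
13, 9
11, 11
7, 5, 5, 5
Counting gives 5.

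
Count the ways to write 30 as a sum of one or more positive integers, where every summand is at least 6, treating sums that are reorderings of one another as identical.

40

There are too many to list fully; the first 12 (by largest part) are:
30
24+6
23+7
22+8
21+9
20+10
19+11
18+12
18+6+6
17+13
17+7+6
16+14
…and 28 more, for 40 total.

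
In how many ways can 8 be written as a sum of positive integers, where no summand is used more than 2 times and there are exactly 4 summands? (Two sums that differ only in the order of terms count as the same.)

3

Listing the qualifying partitions of 8:
4,2,1,1
3,3,1,1
3,2,2,1
That's 3 in total.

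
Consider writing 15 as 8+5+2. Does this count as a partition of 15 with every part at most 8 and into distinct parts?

The parts sum to 15, and the condition 'no summand exceeds 8' holds; the condition 'all summands are distinct' holds.

Yes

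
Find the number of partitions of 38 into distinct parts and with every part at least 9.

21

The partitions of 38 that satisfy the conditions:
38
29 + 9
28 + 10
27 + 11
26 + 12
25 + 13
24 + 14
23 + 15
22 + 16
21 + 17
20 + 18
19 + 10 + 9
18 + 11 + 9
17 + 12 + 9
17 + 11 + 10
16 + 13 + 9
16 + 12 + 10
15 + 14 + 9
15 + 13 + 10
15 + 12 + 11
14 + 13 + 11
That's 21 in total.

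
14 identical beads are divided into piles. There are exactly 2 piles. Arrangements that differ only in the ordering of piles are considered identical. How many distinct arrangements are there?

7

The partitions of 14 that satisfy the conditions:
13+1
12+2
11+3
10+4
9+5
8+6
7+7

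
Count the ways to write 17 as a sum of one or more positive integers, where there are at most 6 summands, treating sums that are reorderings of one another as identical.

163

Direct enumeration gives 163 partitions.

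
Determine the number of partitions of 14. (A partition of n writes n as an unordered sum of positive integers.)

135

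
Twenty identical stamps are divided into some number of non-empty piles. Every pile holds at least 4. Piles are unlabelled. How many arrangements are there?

Listing the qualifying partitions of 20:
20
16,4
15,5
14,6
13,7
12,8
12,4,4
11,9
11,5,4
10,10
10,6,4
10,5,5
9,7,4
9,6,5
8,8,4
8,7,5
8,6,6
8,4,4,4
7,7,6
7,5,4,4
6,6,4,4
6,5,5,4
5,5,5,5
4,4,4,4,4

24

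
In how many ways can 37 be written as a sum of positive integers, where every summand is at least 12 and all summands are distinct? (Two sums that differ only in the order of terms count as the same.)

8

Listing the qualifying partitions of 37:
37
25+12
24+13
23+14
22+15
21+16
20+17
19+18
That's 8 in total.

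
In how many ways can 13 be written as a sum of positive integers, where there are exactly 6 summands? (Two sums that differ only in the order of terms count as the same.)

14

Listing the qualifying partitions of 13:
8, 1, 1, 1, 1, 1
7, 2, 1, 1, 1, 1
6, 3, 1, 1, 1, 1
6, 2, 2, 1, 1, 1
5, 4, 1, 1, 1, 1
5, 3, 2, 1, 1, 1
5, 2, 2, 2, 1, 1
4, 4, 2, 1, 1, 1
4, 3, 3, 1, 1, 1
4, 3, 2, 2, 1, 1
4, 2, 2, 2, 2, 1
3, 3, 3, 2, 1, 1
3, 3, 2, 2, 2, 1
3, 2, 2, 2, 2, 2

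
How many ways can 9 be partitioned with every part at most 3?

Listing the qualifying partitions of 9:
3+3+3
1+2+3+3
1+1+1+3+3
2+2+2+3
1+1+2+2+3
1+1+1+1+2+3
1+1+1+1+1+1+3
1+2+2+2+2
1+1+1+2+2+2
1+1+1+1+1+2+2
1+1+1+1+1+1+1+2
1+1+1+1+1+1+1+1+1

12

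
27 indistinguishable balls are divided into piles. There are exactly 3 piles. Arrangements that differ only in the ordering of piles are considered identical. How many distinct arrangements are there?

61

A partial list (first 12 by largest part):
25+1+1
24+2+1
23+3+1
23+2+2
22+4+1
22+3+2
21+5+1
21+4+2
21+3+3
20+6+1
20+5+2
20+4+3
…and 49 more, for 61 total.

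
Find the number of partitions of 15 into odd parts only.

27

A partial list (first 12 by largest part):
15
13, 1, 1
11, 3, 1
11, 1, 1, 1, 1
9, 5, 1
9, 3, 3
9, 3, 1, 1, 1
9, 1, 1, 1, 1, 1, 1
7, 7, 1
7, 5, 3
7, 5, 1, 1, 1
7, 3, 3, 1, 1
…and 15 more, for 27 total.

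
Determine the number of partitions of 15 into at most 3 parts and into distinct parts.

20

Enumerating:
15
14,1
13,2
12,3
12,2,1
11,4
11,3,1
10,5
10,4,1
10,3,2
9,6
9,5,1
9,4,2
8,7
8,6,1
8,5,2
8,4,3
7,6,2
7,5,3
6,5,4
Counting gives 20.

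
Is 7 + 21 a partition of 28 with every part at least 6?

Yes

The parts sum to 28, and the condition 'every summand is at least 6' holds.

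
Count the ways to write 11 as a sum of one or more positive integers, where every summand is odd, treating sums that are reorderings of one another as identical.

Listing the qualifying partitions of 11:
11
9,1,1
7,3,1
7,1,1,1,1
5,5,1
5,3,3
5,3,1,1,1
5,1,1,1,1,1,1
3,3,3,1,1
3,3,1,1,1,1,1
3,1,1,1,1,1,1,1,1
1,1,1,1,1,1,1,1,1,1,1
Counting gives 12.

12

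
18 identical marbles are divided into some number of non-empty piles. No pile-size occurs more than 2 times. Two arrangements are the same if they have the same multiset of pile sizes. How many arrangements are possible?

135

Systematic enumeration (by largest part, then next-largest, …) yields 135.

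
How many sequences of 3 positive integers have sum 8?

A composition of 8 into 3 positive parts is chosen by placing 2 dividers among the 7 gaps between 8 units: C(7,2) = 21.

21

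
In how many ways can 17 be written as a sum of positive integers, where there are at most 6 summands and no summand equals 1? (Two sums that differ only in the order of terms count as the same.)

There are too many to list fully; the first 12 (by largest part) are:
17
2 + 15
3 + 14
4 + 13
2 + 2 + 13
5 + 12
2 + 3 + 12
6 + 11
2 + 4 + 11
3 + 3 + 11
2 + 2 + 2 + 11
7 + 10
…and 50 more, for 62 total.

62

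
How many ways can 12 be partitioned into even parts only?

11

The partitions of 12 that satisfy the conditions:
12
10,2
8,4
8,2,2
6,6
6,4,2
6,2,2,2
4,4,4
4,4,2,2
4,2,2,2,2
2,2,2,2,2,2
That's 11 in total.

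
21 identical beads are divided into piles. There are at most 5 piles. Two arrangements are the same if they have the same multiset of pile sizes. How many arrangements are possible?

There are 221 such partitions.

221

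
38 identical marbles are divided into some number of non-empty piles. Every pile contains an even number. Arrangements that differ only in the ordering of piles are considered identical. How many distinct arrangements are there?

490

Counting exhaustively, 490 partitions satisfy the conditions.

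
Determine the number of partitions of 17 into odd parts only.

A partial list (first 12 by largest part):
17
15,1,1
13,3,1
13,1,1,1,1
11,5,1
11,3,3
11,3,1,1,1
11,1,1,1,1,1,1
9,7,1
9,5,3
9,5,1,1,1
9,3,3,1,1
…and 26 more, for 38 total.

38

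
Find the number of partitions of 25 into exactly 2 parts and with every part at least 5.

The partitions of 25 that satisfy the conditions:
5,20
6,19
7,18
8,17
9,16
10,15
11,14
12,13

8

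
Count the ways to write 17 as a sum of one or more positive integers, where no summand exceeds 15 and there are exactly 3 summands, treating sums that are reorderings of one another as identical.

24

Enumerating:
1 + 1 + 15
1 + 2 + 14
1 + 3 + 13
2 + 2 + 13
1 + 4 + 12
2 + 3 + 12
1 + 5 + 11
2 + 4 + 11
3 + 3 + 11
1 + 6 + 10
2 + 5 + 10
3 + 4 + 10
1 + 7 + 9
2 + 6 + 9
3 + 5 + 9
4 + 4 + 9
1 + 8 + 8
2 + 7 + 8
3 + 6 + 8
4 + 5 + 8
3 + 7 + 7
4 + 6 + 7
5 + 5 + 7
5 + 6 + 6
That's 24 in total.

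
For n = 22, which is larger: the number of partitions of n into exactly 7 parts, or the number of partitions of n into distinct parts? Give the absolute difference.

Partitions of 22 into exactly 7 parts: 131.
Partitions of 22 into distinct parts: 89.
|131 − 89| = 42.

42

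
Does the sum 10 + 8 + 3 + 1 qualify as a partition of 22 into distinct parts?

The parts sum to 22, and the condition 'all summands are distinct' holds.

Yes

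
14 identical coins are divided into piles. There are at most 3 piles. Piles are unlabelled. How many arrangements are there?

24

Listing the qualifying partitions of 14:
14
13 + 1
12 + 2
12 + 1 + 1
11 + 3
11 + 2 + 1
10 + 4
10 + 3 + 1
10 + 2 + 2
9 + 5
9 + 4 + 1
9 + 3 + 2
8 + 6
8 + 5 + 1
8 + 4 + 2
8 + 3 + 3
7 + 7
7 + 6 + 1
7 + 5 + 2
7 + 4 + 3
6 + 6 + 2
6 + 5 + 3
6 + 4 + 4
5 + 5 + 4
That's 24 in total.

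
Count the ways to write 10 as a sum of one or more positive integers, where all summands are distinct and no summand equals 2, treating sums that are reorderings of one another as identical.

6

Listing the qualifying partitions of 10:
10
1 + 9
3 + 7
4 + 6
1 + 3 + 6
1 + 4 + 5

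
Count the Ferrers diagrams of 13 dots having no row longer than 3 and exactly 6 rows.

3

Listing the qualifying partitions of 13:
3+3+3+2+1+1
3+3+2+2+2+1
3+2+2+2+2+2
That's 3 in total.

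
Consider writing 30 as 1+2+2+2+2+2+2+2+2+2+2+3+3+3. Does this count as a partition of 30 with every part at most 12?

Yes

The parts sum to 30, and the condition 'no summand exceeds 12' holds.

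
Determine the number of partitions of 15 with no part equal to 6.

146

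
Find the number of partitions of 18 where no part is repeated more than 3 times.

Enumerating by decreasing first part gives 208 partitions in all.

208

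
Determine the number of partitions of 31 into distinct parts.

340

There are 340 such partitions.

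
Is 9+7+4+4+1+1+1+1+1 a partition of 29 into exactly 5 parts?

The parts sum to 29, and the condition 'there are exactly 5 summands' is violated.

No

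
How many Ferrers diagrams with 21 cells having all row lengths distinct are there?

76

Direct enumeration gives 76 partitions.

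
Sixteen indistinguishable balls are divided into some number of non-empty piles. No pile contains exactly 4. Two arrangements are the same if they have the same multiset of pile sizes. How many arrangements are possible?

Enumerating by decreasing first part gives 154 partitions in all.

154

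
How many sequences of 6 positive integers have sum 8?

By stars and bars with positive parts, the count is C(7,5) = 21.

21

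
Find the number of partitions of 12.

A full systematic count gives 77.

77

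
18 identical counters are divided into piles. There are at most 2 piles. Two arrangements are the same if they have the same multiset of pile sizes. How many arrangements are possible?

10

The partitions of 18 that satisfy the conditions:
18
17,1
16,2
15,3
14,4
13,5
12,6
11,7
10,8
9,9
Counting gives 10.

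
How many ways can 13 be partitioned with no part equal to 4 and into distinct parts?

Listing the qualifying partitions of 13:
13
12 + 1
11 + 2
10 + 3
10 + 2 + 1
9 + 3 + 1
8 + 5
8 + 3 + 2
7 + 6
7 + 5 + 1
7 + 3 + 2 + 1
6 + 5 + 2
Counting gives 12.

12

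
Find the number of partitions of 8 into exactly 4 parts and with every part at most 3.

3

They are:
3, 3, 1, 1
3, 2, 2, 1
2, 2, 2, 2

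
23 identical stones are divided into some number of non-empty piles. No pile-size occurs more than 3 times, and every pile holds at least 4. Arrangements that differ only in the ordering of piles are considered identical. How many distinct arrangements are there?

38

A partial list (first 12 by largest part):
23
19+4
18+5
17+6
16+7
15+8
15+4+4
14+9
14+5+4
13+10
13+6+4
13+5+5
…and 26 more, for 38 total.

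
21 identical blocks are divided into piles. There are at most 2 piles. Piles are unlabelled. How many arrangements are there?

11

The partitions of 21 that satisfy the conditions:
21
20, 1
19, 2
18, 3
17, 4
16, 5
15, 6
14, 7
13, 8
12, 9
11, 10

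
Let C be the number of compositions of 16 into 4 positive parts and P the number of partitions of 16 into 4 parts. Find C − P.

Compositions: C(15,3) = 455.
Unordered (partitions into 4 parts): 34.
Difference: 455 − 34 = 421.

421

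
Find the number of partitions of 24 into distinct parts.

Direct enumeration gives 122 partitions.

122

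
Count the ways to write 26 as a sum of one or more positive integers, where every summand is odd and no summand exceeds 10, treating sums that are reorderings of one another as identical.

91

Enumerating by decreasing first part gives 91 partitions in all.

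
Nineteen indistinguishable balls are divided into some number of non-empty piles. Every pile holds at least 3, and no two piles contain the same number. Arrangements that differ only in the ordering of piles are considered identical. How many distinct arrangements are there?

Listing the qualifying partitions of 19:
19
16,3
15,4
14,5
13,6
12,7
12,4,3
11,8
11,5,3
10,9
10,6,3
10,5,4
9,7,3
9,6,4
8,7,4
8,6,5
7,5,4,3
That's 17 in total.

17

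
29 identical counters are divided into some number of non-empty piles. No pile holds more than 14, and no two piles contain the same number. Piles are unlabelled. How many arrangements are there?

146

Direct enumeration gives 146 partitions.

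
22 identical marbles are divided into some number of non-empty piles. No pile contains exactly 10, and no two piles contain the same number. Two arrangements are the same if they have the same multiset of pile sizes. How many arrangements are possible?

75

Direct enumeration gives 75 partitions.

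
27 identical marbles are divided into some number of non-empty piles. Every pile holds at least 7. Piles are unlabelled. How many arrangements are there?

15

The partitions of 27 that satisfy the conditions:
27
20, 7
19, 8
18, 9
17, 10
16, 11
15, 12
14, 13
13, 7, 7
12, 8, 7
11, 9, 7
11, 8, 8
10, 10, 7
10, 9, 8
9, 9, 9
Counting gives 15.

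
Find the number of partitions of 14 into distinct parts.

Enumerating:
14
13,1
12,2
11,3
11,2,1
10,4
10,3,1
9,5
9,4,1
9,3,2
8,6
8,5,1
8,4,2
8,3,2,1
7,6,1
7,5,2
7,4,3
7,4,2,1
6,5,3
6,5,2,1
6,4,3,1
5,4,3,2
Counting gives 22.

22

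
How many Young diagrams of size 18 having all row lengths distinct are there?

46

A partial list (first 12 by largest part):
18
17+1
16+2
15+3
15+2+1
14+4
14+3+1
13+5
13+4+1
13+3+2
12+6
12+5+1
…and 34 more, for 46 total.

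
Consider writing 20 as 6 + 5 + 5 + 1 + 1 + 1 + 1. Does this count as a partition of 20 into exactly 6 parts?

The parts sum to 20, and the condition 'there are exactly 6 summands' is violated.

No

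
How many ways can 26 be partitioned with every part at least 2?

A full systematic count gives 478.

478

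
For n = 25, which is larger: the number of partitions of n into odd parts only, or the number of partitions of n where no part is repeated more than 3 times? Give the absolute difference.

Partitions of 25 into odd parts only: 142.
Partitions of 25 where no part is repeated more than 3 times: 876.
|142 − 876| = 734.

734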